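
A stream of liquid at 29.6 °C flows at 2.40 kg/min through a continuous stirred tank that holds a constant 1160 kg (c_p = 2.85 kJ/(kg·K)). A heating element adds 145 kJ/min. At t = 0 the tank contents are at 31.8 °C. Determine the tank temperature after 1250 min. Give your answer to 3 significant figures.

M c_p dT/dt = ṁ c_p (T_in − T) + Q̇.
τ = M/ṁ = 483.33 min; T_ss = T_in + Q̇/(ṁ c_p) = 29.6 + 145/(2.40·2.85) = 50.799 °C.
T approaches T_ss exponentially: T(t) = T_ss + (T₀ − T_ss) e^(−t/τ).
T(1250) = 50.799 + (-18.999)·e^(−1250/483.33) = 50.799 + (-18.999)·0.075305 = 49.368 °C.

49.4 °C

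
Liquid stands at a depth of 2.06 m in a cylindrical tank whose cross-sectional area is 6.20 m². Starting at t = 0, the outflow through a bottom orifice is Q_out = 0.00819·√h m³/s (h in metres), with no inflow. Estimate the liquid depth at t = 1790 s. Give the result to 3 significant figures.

With no inflow, A dh/dt = −0.00819 √h.
∫ h^(−1/2) dh = −(0.00819/A) ∫ dt, giving 2√h = 2√h₀ − (0.00819/A) t.
√h = √2.06 − 0.00819·1790/(2·6.20) = 1.4353 − 1.1823 = 0.25300.
h = 0.25300² = 0.064011 m.

0.0640 m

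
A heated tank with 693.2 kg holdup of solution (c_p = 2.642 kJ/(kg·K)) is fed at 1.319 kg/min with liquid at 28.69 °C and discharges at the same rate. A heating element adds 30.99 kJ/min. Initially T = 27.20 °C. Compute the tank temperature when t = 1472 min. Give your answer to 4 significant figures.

First-law balance (no shaft work): M c_p dT/dt = ṁ c_p (T_in − T) + 30.99.
τ = M/ṁ = 525.550 min; T_ss = T_in + Q̇/(ṁ c_p) = 28.69 + 30.99/(1.319·2.642) = 37.5829 °C.
T approaches T_ss exponentially: T(t) = T_ss + (T₀ − T_ss) e^(−t/τ).
T(1472) = 37.5829 + (-10.3829)·e^(−1472/525.550) = 37.5829 + (-10.3829)·0.0607568 = 36.9521 °C.

36.95 °C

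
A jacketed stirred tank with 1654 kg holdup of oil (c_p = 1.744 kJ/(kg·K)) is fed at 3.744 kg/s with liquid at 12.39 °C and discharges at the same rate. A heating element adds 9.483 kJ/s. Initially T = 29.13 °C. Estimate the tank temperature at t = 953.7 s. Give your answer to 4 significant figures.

First-law balance (no shaft work): M c_p dT/dt = ṁ c_p (T_in − T) + 9.483.
τ = M/ṁ = 441.774 s; T_ss = T_in + Q̇/(ṁ c_p) = 12.39 + 9.483/(3.744·1.744) = 13.8423 °C.
This is linear first-order; T(t) = T_ss + (T₀ − T_ss) e^(−t/τ).
T(953.7) = 13.8423 + (15.2877)·e^(−953.7/441.774) = 13.8423 + (15.2877)·0.115464 = 15.6075 °C.

15.61 °C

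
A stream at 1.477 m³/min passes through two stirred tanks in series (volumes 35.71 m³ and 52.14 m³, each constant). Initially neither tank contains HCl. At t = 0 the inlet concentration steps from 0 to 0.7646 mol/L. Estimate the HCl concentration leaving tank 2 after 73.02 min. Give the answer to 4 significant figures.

Each tank obeys Vᵢ dCᵢ/dt = Q(Cᵢ₋₁ − Cᵢ), so τᵢ = Vᵢ/Q.
τ₁ = 35.71/1.477 = 24.1774 min; τ₂ = 52.14/1.477 = 35.3013 min.
Solving the cascade with C₁(0)=C₂(0)=0 gives C₂(t) = C_in[1 − (τ₁ e^(−t/τ₁) − τ₂ e^(−t/τ₂))/(τ₁ − τ₂)].
At t = 73.02: e^(−t/τ₁) = 0.0487926, e^(−t/τ₂) = 0.126378.
C₂ = 0.7646·[1 − (24.1774·0.0487926 − 35.3013·0.126378)/(-11.1239)] = 0.7646·0.704994 = 0.539038 mol/L.

0.5390 mol/L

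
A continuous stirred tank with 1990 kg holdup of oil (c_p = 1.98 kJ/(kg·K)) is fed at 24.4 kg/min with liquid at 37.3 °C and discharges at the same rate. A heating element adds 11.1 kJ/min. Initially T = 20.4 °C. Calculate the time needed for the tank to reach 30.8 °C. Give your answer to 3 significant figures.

Unsteady energy balance on the tank contents: M c_p dT/dt = ṁ c_p (T_in − T) + 11.1.
τ = M/ṁ = 81.557 min; T_ss = T_in + Q̇/(ṁ c_p) = 37.530 °C.
T(t) = T_ss + (T₀ − T_ss) e^(−t/τ). Set T = 30.8:
e^(−t/τ) = (30.8 − 37.530)/(20.4 − 37.530) = 0.39287
t = −81.557 · ln(0.39287) = 76.197 min.

76.2 min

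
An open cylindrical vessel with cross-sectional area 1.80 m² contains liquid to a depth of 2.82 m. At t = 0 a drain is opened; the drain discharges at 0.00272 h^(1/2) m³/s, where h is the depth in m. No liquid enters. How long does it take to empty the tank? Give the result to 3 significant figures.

A dh/dt = −Q_out = −0.00272 √h.
This is separable: 2 d(√h)/dt = −0.00272/A, so √h = √h₀ − (0.00272/(2A)) t.
Set h = 0: 2√h₀ = (0.00272/A) t_empty ⇒ t_empty = 2A√h₀/0.00272.
t_empty = 2·1.80·√2.82/0.00272 = 3.6000·1.6793/0.00272 = 2222.6 s.

2220 s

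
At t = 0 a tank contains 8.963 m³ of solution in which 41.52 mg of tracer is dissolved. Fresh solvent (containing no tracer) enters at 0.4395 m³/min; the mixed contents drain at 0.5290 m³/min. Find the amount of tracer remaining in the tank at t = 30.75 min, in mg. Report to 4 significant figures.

Total volume: dV/dt = Q_in − Q_out = -0.0895000 m³/min, so V(t) = 8.963 − 0.0895000 t and V(30.75) = 6.21087 m³.
Solute balance: dm/dt = 0 − Q_out C = −Q_out m/V(t).
dm/m = −Q_out dt/(V₀ − 0.0895000 t); integrating gives ln(m/m₀) = −(Q_out/(Q_in−Q_out)) ln(V/V₀).
m = m₀ (V₀/V)^(Q_out/(Q_in−Q_out)) = 41.52 × (8.963/6.21087)^(-5.91061) = 4.74999 mg.

4.750 mg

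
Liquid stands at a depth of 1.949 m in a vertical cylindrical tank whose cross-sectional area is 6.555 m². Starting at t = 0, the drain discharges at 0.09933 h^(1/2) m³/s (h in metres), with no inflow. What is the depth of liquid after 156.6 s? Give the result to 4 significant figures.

0.04392 m

With no inflow, A dh/dt = −0.09933 √h.
This is separable: 2 d(√h)/dt = −0.09933/A, so √h = √h₀ − (0.09933/(2A)) t.
√h = √1.949 − 0.09933·156.6/(2·6.555) = 1.39607 − 1.18650 = 0.209561.
h = 0.209561² = 0.0439159 m.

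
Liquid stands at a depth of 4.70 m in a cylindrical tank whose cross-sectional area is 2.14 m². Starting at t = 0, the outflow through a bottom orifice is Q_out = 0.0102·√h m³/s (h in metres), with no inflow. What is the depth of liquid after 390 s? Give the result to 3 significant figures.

With no inflow, A dh/dt = −0.0102 √h.
∫ h^(−1/2) dh = −(0.0102/A) ∫ dt, giving 2√h = 2√h₀ − (0.0102/A) t.
√h = √4.70 − 0.0102·390/(2·2.14) = 2.1679 − 0.92944 = 1.2385.
h = 1.2385² = 1.5339 m.

1.53 m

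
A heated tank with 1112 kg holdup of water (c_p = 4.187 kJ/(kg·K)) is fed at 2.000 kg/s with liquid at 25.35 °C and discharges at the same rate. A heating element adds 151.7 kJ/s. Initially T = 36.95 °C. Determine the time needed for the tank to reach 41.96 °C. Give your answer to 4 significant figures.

814.5 s

M c_p dT/dt = ṁ c_p (T_in − T) + Q̇.
τ = M/ṁ = 556.000 s; T_ss = T_in + Q̇/(ṁ c_p) = 43.4656 °C.
T(t) = T_ss + (T₀ − T_ss) e^(−t/τ). Set T = 41.96:
e^(−t/τ) = (41.96 − 43.4656)/(36.95 − 43.4656) = 0.231076
t = −556.000 · ln(0.231076) = 814.546 s.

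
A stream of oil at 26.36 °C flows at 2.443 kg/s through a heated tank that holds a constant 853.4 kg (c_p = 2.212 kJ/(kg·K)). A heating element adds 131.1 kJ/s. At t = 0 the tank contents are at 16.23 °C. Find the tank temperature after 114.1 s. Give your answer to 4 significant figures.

25.81 °C

M c_p dT/dt = ṁ c_p (T_in − T) + Q̇.
Rearrange: dT/dt = (T_ss − T)/τ with τ = M/ṁ = 349.325 s and T_ss = T_in + Q̇/(ṁ c_p) = 50.6202 °C.
T approaches T_ss exponentially: T(t) = T_ss + (T₀ − T_ss) e^(−t/τ).
T(114.1) = 50.6202 + (-34.3902)·e^(−114.1/349.325) = 50.6202 + (-34.3902)·0.721350 = 25.8128 °C.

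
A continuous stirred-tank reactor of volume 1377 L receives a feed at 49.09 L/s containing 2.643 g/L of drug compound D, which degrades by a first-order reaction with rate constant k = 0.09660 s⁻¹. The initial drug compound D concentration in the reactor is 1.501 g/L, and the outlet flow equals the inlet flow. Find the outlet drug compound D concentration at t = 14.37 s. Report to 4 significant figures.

0.8304 g/L

Accumulation = in − out − consumed: V dC/dt = Q C_in − Q C − k V C.
This is linear with rate a = Q/V + k = 0.132250 s⁻¹.
C_ss = Q C_in/(Q + kV) = 0.712460 g/L; C(t) = C_ss + (C₀ − C_ss) e^(−a t).
C(14.37) = 0.712460 + (0.788540)·e^(−0.132250·14.37) = 0.712460 + (0.788540)·0.149504 = 0.830350 g/L.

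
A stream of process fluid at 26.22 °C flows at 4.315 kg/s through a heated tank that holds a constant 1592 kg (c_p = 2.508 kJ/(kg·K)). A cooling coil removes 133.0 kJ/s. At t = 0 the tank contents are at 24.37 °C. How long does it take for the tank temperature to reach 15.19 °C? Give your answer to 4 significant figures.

Heat balance on the well-mixed liquid: M c_p dT/dt = ṁ c_p (T_in − T) − 133.0.
τ = M/ṁ = 368.946 s; T_ss = T_in − Q̇/(ṁ c_p) = 13.9302 °C.
T(t) = T_ss + (T₀ − T_ss) e^(−t/τ). Set T = 15.19:
e^(−t/τ) = (15.19 − 13.9302)/(24.37 − 13.9302) = 0.120669
t = −368.946 · ln(0.120669) = 780.210 s.

780.2 s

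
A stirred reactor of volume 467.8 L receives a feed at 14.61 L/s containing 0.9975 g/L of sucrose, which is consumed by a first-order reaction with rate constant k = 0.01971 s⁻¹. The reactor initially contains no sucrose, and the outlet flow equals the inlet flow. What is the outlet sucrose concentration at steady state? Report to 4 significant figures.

0.6116 g/L

Accumulation = in − out − consumed: V dC/dt = Q C_in − Q C − k V C.
At steady state: 0 = Q C_in − (Q + kV) C_ss, so C_ss = Q C_in/(Q + kV).
C_ss = 14.61·0.9975/(14.61 + 0.01971·467.8) = 14.5735/23.8303 = 0.611551 g/L.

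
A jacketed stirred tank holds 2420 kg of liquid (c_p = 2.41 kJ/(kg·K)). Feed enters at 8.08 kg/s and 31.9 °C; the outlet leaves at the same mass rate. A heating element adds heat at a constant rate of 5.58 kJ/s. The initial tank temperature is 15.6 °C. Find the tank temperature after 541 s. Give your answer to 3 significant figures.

M c_p dT/dt = ṁ c_p (T_in − T) + Q̇.
Rearrange: dT/dt = (T_ss − T)/τ with τ = M/ṁ = 299.50 s and T_ss = T_in + Q̇/(ṁ c_p) = 32.187 °C.
T approaches T_ss exponentially: T(t) = T_ss + (T₀ − T_ss) e^(−t/τ).
T(541) = 32.187 + (-16.587)·e^(−541/299.50) = 32.187 + (-16.587)·0.16426 = 29.462 °C.

29.5 °C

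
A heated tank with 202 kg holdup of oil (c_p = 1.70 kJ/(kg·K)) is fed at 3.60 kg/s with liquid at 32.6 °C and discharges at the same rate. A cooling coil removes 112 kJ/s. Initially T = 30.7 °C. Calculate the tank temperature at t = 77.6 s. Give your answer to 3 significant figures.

18.4 °C

Heat balance on the well-mixed liquid: M c_p dT/dt = ṁ c_p (T_in − T) − 112.
τ = M/ṁ = 56.111 s; T_ss = T_in − Q̇/(ṁ c_p) = 32.6 − 112/(3.60·1.70) = 14.299 °C.
This is linear first-order; T(t) = T_ss + (T₀ − T_ss) e^(−t/τ).
T(77.6) = 14.299 + (16.401)·e^(−77.6/56.111) = 14.299 + (16.401)·0.25083 = 18.413 °C.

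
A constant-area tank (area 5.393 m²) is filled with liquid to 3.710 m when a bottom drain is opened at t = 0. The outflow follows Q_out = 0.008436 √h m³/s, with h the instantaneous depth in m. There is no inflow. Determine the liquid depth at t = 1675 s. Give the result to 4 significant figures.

With no inflow, A dh/dt = −0.008436 √h.
∫ h^(−1/2) dh = −(0.008436/A) ∫ dt, giving 2√h = 2√h₀ − (0.008436/A) t.
√h = √3.710 − 0.008436·1675/(2·5.393) = 1.92614 − 1.31006 = 0.616077.
h = 0.616077² = 0.379550 m.

0.3796 m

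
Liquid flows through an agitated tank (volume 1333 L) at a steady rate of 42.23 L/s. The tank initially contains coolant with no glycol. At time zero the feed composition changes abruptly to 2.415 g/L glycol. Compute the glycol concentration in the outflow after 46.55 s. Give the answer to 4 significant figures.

Transient balance on the dissolved component: V dC/dt = Q(C_in − C).
Rewrite as dC/dt + C/τ = C_in/τ, τ = V/Q = 31.5652 s.
This is linear first-order; C(t) = C_in + (C₀ − C_in) e^(−t/τ).
C(46.55) = 2.415 + (0 − 2.415)·e^(−46.55/31.5652) = 2.415 + (-2.41500)·0.228842 = 1.86235 g/L.

1.862 g/L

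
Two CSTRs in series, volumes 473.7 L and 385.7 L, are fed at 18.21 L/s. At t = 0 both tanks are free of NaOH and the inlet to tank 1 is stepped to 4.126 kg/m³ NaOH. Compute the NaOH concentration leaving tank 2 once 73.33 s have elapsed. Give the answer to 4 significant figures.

Time constants: τᵢ = Vᵢ/Q for each well-mixed tank.
τ₁ = 473.7/18.21 = 26.0132 s; τ₂ = 385.7/18.21 = 21.1807 s.
Solving the cascade with C₁(0)=C₂(0)=0 gives C₂(t) = C_in[1 − (τ₁ e^(−t/τ₁) − τ₂ e^(−t/τ₂))/(τ₁ − τ₂)].
At t = 73.33: e^(−t/τ₁) = 0.0596682, e^(−t/τ₂) = 0.0313632.
C₂ = 4.126·[1 − (26.0132·0.0596682 − 21.1807·0.0313632)/(4.83251)] = 4.126·0.816272 = 3.36794 kg/m³.

3.368 kg/m³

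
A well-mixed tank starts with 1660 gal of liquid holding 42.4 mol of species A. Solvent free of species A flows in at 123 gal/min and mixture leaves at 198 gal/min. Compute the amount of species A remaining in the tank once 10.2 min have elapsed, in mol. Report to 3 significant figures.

Let m(t) be the amount of species A. Volume: V(t) = V₀ + (Q_in − Q_out) t = 1660 − 75.000 t; V(10.2) = 895.00 gal.
Species balance (pure solvent in): dm/dt = −Q_out · m/V(t).
dm/m = −Q_out dt/(V₀ − 75.000 t); integrating gives ln(m/m₀) = −(Q_out/(Q_in−Q_out)) ln(V/V₀).
m = m₀ (V₀/V)^(Q_out/(Q_in−Q_out)) = 42.4 × (1660/895.00)^(-2.6400) = 8.3003 mol.

8.30 mol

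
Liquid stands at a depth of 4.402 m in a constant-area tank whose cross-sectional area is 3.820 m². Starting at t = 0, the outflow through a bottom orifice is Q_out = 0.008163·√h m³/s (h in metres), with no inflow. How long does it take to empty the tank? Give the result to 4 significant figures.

A dh/dt = −Q_out = −0.008163 √h.
∫ h^(−1/2) dh = −(0.008163/A) ∫ dt, giving 2√h = 2√h₀ − (0.008163/A) t.
Set h = 0: 2√h₀ = (0.008163/A) t_empty ⇒ t_empty = 2A√h₀/0.008163.
t_empty = 2·3.820·√4.402/0.008163 = 7.64000·2.09809/0.008163 = 1963.67 s.

1964 s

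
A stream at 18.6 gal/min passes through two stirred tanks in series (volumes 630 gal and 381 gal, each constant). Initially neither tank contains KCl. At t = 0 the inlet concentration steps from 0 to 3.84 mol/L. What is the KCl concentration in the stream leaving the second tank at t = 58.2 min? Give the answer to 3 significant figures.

Time constants: τᵢ = Vᵢ/Q for each well-mixed tank.
τ₁ = 630/18.6 = 33.871 min; τ₂ = 381/18.6 = 20.484 min.
Tank 1: C₁ = C_in(1 − e^(−t/τ₁)). Tank 2 (τ₁ ≠ τ₂): C₂ = C_in[1 − (τ₁ e^(−t/τ₁) − τ₂ e^(−t/τ₂))/(τ₁ − τ₂)].
At t = 58.2: e^(−t/τ₁) = 0.17937, e^(−t/τ₂) = 0.058352.
C₂ = 3.84·[1 − (33.871·0.17937 − 20.484·0.058352)/(13.387)] = 3.84·0.63545 = 2.4401 mol/L.

2.44 mol/L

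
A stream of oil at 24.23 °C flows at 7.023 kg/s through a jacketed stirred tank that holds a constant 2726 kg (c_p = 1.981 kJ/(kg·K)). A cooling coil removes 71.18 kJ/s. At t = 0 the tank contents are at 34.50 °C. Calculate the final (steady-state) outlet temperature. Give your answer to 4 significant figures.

M c_p dT/dt = ṁ c_p (T_in − T) − Q̇.
At steady state dT/dt = 0 ⇒ T_ss = T_in − Q̇/(ṁ c_p) = 24.23 − 71.18/(7.023·1.981) = 19.1138 °C.

19.11 °C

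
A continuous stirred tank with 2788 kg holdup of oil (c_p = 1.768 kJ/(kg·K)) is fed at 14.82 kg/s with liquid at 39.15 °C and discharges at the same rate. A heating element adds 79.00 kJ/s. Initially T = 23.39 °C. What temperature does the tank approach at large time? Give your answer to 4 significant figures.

Heat balance on the well-mixed liquid: M c_p dT/dt = ṁ c_p (T_in − T) + 79.00.
At steady state dT/dt = 0 ⇒ T_ss = T_in + Q̇/(ṁ c_p) = 39.15 + 79.00/(14.82·1.768) = 42.1651 °C.

42.17 °C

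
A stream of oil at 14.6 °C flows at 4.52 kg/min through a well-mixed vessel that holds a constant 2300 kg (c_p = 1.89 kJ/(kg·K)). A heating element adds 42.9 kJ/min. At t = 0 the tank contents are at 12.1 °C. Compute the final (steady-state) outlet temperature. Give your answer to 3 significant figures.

M c_p dT/dt = ṁ c_p (T_in − T) + Q̇.
At steady state dT/dt = 0 ⇒ T_ss = T_in + Q̇/(ṁ c_p) = 14.6 + 42.9/(4.52·1.89) = 19.622 °C.

19.6 °C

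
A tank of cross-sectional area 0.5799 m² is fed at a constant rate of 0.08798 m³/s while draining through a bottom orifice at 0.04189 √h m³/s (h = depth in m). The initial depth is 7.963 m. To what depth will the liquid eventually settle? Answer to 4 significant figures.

Unsteady balance on liquid volume: A dh/dt = Q_in − 0.04189 √h. At steady state dh/dt = 0:
Q_in = 0.04189 √h_ss ⇒ √h_ss = 0.08798/0.04189 = 2.10026.
h_ss = 2.10026² = 4.41110 m. (Since h₀ = 7.963 m > h_ss, the level will fall toward this value.)

4.411 m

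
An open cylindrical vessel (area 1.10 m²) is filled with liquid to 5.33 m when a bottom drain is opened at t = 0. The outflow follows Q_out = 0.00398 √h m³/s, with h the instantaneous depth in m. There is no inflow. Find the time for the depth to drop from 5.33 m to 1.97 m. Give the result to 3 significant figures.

500 s

Accumulation of liquid (constant cross-section A): A dh/dt = −0.00398 √h.
This is separable: 2 d(√h)/dt = −0.00398/A, so √h = √h₀ − (0.00398/(2A)) t.
t = 2A(√h₀ − √h)/0.00398 = 2·1.10·(√5.33 − √1.97)/0.00398
  = 2.2000 × (2.3087 − 1.4036) / 0.00398 = 500.31 s.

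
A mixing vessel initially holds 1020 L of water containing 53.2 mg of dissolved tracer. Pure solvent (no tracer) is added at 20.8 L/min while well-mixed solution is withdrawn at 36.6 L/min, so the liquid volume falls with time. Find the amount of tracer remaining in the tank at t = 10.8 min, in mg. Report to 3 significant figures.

Total volume: dV/dt = Q_in − Q_out = -15.800 L/min, so V(t) = 1020 − 15.800 t and V(10.8) = 849.36 L.
Species balance (pure solvent in): dm/dt = −Q_out · m/V(t).
Separate: dm/m = −Q_out dt/V(t) ⇒ ln(m/m₀) = −(Q_out/(Q_in−Q_out)) ln(V/V₀).
m = m₀ (V₀/V)^(Q_out/(Q_in−Q_out)) = 53.2 × (1020/849.36)^(-2.3165) = 34.812 mg.

34.8 mg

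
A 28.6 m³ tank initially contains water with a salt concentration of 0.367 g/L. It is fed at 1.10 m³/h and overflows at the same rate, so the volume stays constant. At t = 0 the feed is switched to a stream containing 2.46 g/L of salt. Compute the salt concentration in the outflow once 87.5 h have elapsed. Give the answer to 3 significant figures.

Species balance on the tank: V dC/dt = Q(C_in − C).
Time constant τ = V/Q = 28.6/1.10 = 26.000 h.
Integrating: C(t) = C_in + (C₀ − C_in) e^(−t/τ).
C(87.5) = 2.46 + (0.367 − 2.46)·e^(−87.5/26.000) = 2.46 + (-2.0930)·0.034549 = 2.3877 g/L.

2.39 g/L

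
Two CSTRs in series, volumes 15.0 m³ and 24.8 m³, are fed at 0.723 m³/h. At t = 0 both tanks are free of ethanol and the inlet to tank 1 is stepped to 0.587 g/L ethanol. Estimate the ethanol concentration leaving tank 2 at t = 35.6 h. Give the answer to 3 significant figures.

0.222 g/L

Species balance on tank i: dCᵢ/dt = (Cᵢ₋₁ − Cᵢ)/τᵢ with τᵢ = Vᵢ/Q.
τ₁ = 15.0/0.723 = 20.747 h; τ₂ = 24.8/0.723 = 34.302 h.
Solving the cascade with C₁(0)=C₂(0)=0 gives C₂(t) = C_in[1 − (τ₁ e^(−t/τ₁) − τ₂ e^(−t/τ₂))/(τ₁ − τ₂)].
At t = 35.6: e^(−t/τ₁) = 0.17980, e^(−t/τ₂) = 0.35421.
C₂ = 0.587·[1 − (20.747·0.17980 − 34.302·0.35421)/(-13.555)] = 0.587·0.37882 = 0.22237 g/L.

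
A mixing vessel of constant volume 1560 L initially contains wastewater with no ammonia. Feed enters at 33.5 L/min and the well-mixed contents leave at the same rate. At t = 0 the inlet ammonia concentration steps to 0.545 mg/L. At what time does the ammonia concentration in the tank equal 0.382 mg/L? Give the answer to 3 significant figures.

56.2 min

Species balance on the tank: V dC/dt = Q(C_in − C), so τ = V/Q = 46.567 min.
C(t) = C_in + (C₀ − C_in) e^(−t/τ). Set C = 0.382 and solve for t:
e^(−t/τ) = (C − C_in)/(C₀ − C_in) = (0.382 − 0.545)/(0 − 0.545) = 0.29908
t = −τ ln(…) = 46.567 × 1.2070 = 56.208 min.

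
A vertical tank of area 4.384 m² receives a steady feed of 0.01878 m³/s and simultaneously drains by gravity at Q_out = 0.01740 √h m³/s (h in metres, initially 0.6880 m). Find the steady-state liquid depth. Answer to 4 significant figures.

1.165 m

A dh/dt = Q_in − 0.01740 √h. Steady state requires inflow = outflow:
Q_in = 0.01740 √h_ss ⇒ √h_ss = 0.01878/0.01740 = 1.07931.
h_ss = 1.07931² = 1.16491 m. (Since h₀ = 0.6880 m < h_ss, the level will rise toward this value.)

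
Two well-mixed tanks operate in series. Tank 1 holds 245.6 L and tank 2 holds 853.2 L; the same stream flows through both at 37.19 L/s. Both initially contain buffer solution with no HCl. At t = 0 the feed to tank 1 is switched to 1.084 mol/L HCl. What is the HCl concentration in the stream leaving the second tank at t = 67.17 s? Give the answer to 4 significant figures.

Time constants: τᵢ = Vᵢ/Q for each well-mixed tank.
τ₁ = 245.6/37.19 = 6.60393 s; τ₂ = 853.2/37.19 = 22.9417 s.
Tank 1: C₁ = C_in(1 − e^(−t/τ₁)). Tank 2 (τ₁ ≠ τ₂): C₂ = C_in[1 − (τ₁ e^(−t/τ₁) − τ₂ e^(−t/τ₂))/(τ₁ − τ₂)].
At t = 67.17: e^(−t/τ₁) = 3.82555e-05, e^(−t/τ₂) = 0.0535113.
C₂ = 1.084·[1 − (6.60393·3.82555e-05 − 22.9417·0.0535113)/(-16.3377)] = 1.084·0.924874 = 1.00256 mol/L.

1.003 mol/L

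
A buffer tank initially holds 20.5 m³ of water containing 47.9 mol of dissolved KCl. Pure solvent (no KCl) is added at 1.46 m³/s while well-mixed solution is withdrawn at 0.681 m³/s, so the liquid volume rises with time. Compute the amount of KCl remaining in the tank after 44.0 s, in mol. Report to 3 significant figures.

20.3 mol

Let m(t) be the amount of KCl. Volume: V(t) = V₀ + (Q_in − Q_out) t = 20.5 + 0.77900 t; V(44.0) = 54.776 m³.
Species balance (pure solvent in): dm/dt = −Q_out · m/V(t).
Separate: dm/m = −Q_out dt/V(t) ⇒ ln(m/m₀) = −(Q_out/(Q_in−Q_out)) ln(V/V₀).
m = m₀ (V₀/V)^(Q_out/(Q_in−Q_out)) = 47.9 × (20.5/54.776)^(0.87420) = 20.286 mol.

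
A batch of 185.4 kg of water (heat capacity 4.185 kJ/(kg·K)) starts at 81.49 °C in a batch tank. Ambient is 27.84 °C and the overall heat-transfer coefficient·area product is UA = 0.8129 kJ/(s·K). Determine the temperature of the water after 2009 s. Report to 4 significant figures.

34.38 °C

Lumped-capacitance energy balance: M c_p dT/dt = UA(T_amb − T).
dT/dt = (T_ss − T)/τ with T_ss = T_amb = 27.8400 °C, τ = M c_p/UA = 185.4·4.185/0.8129 = 954.483 s.
Solution: T(t) = T_ss + (T₀ − T_ss) e^(−t/τ).
T(2009) = 27.8400 + (53.6500)·0.121869 = 34.3783 °C.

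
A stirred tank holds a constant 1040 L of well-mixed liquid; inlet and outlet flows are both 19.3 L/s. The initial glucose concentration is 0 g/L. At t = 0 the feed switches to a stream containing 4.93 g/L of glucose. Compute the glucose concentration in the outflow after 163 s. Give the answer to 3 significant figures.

Transient balance on the dissolved component: V dC/dt = Q(C_in − C).
Rewrite as dC/dt + C/τ = C_in/τ, τ = V/Q = 53.886 s.
Solution: C(t) = C_in + (C₀ − C_in) e^(−t/τ).
C(163) = 4.93 + (0 − 4.93)·e^(−163/53.886) = 4.93 + (-4.9300)·0.048562 = 4.6906 g/L.

4.69 g/L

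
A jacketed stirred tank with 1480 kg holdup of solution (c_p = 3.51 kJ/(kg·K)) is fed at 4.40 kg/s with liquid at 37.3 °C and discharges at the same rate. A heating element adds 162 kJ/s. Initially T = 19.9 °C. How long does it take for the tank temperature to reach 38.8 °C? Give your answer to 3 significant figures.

381 s

First-law balance (no shaft work): M c_p dT/dt = ṁ c_p (T_in − T) + 162.
τ = M/ṁ = 336.36 s; T_ss = T_in + Q̇/(ṁ c_p) = 47.790 °C.
T(t) = T_ss + (T₀ − T_ss) e^(−t/τ). Set T = 38.8:
e^(−t/τ) = (38.8 − 47.790)/(19.9 − 47.790) = 0.32233
t = −336.36 · ln(0.32233) = 380.83 s.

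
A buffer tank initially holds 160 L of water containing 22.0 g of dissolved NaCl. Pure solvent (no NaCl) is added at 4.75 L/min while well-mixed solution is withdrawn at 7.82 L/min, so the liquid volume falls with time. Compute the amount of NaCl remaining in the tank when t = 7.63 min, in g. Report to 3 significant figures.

14.7 g

Let m(t) be the amount of NaCl. Volume: V(t) = V₀ + (Q_in − Q_out) t = 160 − 3.0700 t; V(7.63) = 136.58 L.
No NaCl enters, so dm/dt = −Q_out · (m/V).
Separate: dm/m = −Q_out dt/V(t) ⇒ ln(m/m₀) = −(Q_out/(Q_in−Q_out)) ln(V/V₀).
m = m₀ (V₀/V)^(Q_out/(Q_in−Q_out)) = 22.0 × (160/136.58)^(-2.5472) = 14.700 g.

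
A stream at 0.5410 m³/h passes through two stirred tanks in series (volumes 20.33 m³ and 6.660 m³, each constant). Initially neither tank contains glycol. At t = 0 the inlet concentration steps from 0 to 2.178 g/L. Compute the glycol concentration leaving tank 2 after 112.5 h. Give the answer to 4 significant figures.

Each tank obeys Vᵢ dCᵢ/dt = Q(Cᵢ₋₁ − Cᵢ), so τᵢ = Vᵢ/Q.
τ₁ = 20.33/0.5410 = 37.5786 h; τ₂ = 6.660/0.5410 = 12.3105 h.
Solving the cascade with C₁(0)=C₂(0)=0 gives C₂(t) = C_in[1 − (τ₁ e^(−t/τ₁) − τ₂ e^(−t/τ₂))/(τ₁ − τ₂)].
At t = 112.5: e^(−t/τ₁) = 0.0501003, e^(−t/τ₂) = 0.000107447.
C₂ = 2.178·[1 − (37.5786·0.0501003 − 12.3105·0.000107447)/(25.2680)] = 2.178·0.925543 = 2.01583 g/L.

2.016 g/L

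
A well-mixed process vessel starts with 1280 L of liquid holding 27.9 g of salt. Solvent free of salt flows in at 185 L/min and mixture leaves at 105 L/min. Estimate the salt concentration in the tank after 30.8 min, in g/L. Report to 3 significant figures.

0.00182 g/L

Let m(t) be the amount of salt. Volume: V(t) = V₀ + (Q_in − Q_out) t = 1280 + 80.000 t; V(30.8) = 3744.0 L.
Solute balance: dm/dt = 0 − Q_out C = −Q_out m/V(t).
Separate: dm/m = −Q_out dt/V(t) ⇒ ln(m/m₀) = −(Q_out/(Q_in−Q_out)) ln(V/V₀).
m = m₀ (V₀/V)^(Q_out/(Q_in−Q_out)) = 27.9 × (1280/3744.0)^(1.3125) = 6.8205 g.
C = m/V = 6.8205/3744.0 = 0.0018217 g/L.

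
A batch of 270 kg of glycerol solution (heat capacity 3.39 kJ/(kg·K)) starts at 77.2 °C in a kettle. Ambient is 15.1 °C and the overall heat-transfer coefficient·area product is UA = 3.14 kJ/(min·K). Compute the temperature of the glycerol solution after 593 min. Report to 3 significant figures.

M c_p dT/dt = −UA(T − T_amb).
dT/dt = (T_ss − T)/τ with T_ss = T_amb = 15.100 °C, τ = M c_p/UA = 270·3.39/3.14 = 291.50 min.
Integrating: T(t) = T_ss + (T₀ − T_ss) e^(−t/τ).
T(593) = 15.100 + (62.100)·0.13077 = 23.221 °C.

23.2 °C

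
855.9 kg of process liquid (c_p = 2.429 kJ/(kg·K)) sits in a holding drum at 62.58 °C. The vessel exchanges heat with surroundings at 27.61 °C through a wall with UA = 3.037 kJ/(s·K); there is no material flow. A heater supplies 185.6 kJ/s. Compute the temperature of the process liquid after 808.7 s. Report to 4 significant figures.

M c_p dT/dt = −UA(T − T_amb) + Q̇.
dT/dt = (T_ss − T)/τ with T_ss = T_amb + Q̇/UA = 27.61 + 185.6/3.037 = 88.7229 °C, τ = M c_p/UA = 855.9·2.429/3.037 = 684.551 s.
Integrating: T(t) = T_ss + (T₀ − T_ss) e^(−t/τ).
T(808.7) = 88.7229 + (-26.1429)·0.306862 = 80.7007 °C.

80.70 °C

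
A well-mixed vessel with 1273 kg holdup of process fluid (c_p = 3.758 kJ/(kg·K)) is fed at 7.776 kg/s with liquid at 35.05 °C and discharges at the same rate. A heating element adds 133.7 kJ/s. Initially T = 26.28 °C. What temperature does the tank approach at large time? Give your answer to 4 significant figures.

M c_p dT/dt = ṁ c_p (T_in − T) + Q̇.
At steady state dT/dt = 0 ⇒ T_ss = T_in + Q̇/(ṁ c_p) = 35.05 + 133.7/(7.776·3.758) = 39.6253 °C.

39.63 °C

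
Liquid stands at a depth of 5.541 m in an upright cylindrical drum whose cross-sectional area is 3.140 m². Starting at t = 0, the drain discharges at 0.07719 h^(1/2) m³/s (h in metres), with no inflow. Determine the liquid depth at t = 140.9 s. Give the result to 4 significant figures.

Unsteady balance on liquid volume: A dh/dt = −0.07719 √h.
Separate and integrate: 2(√h − √h₀) = −(0.07719/A) t.
√h = √5.541 − 0.07719·140.9/(2·3.140) = 2.35393 − 1.73186 = 0.622074.
h = 0.622074² = 0.386977 m.

0.3870 m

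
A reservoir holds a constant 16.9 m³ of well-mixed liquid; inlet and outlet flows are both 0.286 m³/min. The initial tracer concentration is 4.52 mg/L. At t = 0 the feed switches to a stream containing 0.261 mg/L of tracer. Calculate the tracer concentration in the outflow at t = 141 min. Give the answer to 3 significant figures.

Mass balance on the solute (V constant): V dC/dt = Q(C_in − C).
Rewrite as dC/dt + C/τ = C_in/τ, τ = V/Q = 59.091 min.
Integrating: C(t) = C_in + (C₀ − C_in) e^(−t/τ).
C(141) = 0.261 + (4.52 − 0.261)·e^(−141/59.091) = 0.261 + (4.2590)·0.091983 = 0.65275 mg/L.

0.653 mg/L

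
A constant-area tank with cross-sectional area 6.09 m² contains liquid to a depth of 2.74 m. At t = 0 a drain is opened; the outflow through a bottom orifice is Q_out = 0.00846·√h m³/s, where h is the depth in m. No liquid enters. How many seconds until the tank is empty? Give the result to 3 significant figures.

With no inflow, A dh/dt = −0.00846 √h.
This is separable: 2 d(√h)/dt = −0.00846/A, so √h = √h₀ − (0.00846/(2A)) t.
Tank is empty when √h = 0: t_empty = 2A√h₀/0.00846.
t_empty = 2·6.09·√2.74/0.00846 = 12.180·1.6553/0.00846 = 2383.2 s.

2380 s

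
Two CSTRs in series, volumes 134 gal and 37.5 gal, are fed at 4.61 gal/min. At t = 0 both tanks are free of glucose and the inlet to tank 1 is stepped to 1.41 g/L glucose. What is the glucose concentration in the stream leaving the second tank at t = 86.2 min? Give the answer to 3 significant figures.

Each tank obeys Vᵢ dCᵢ/dt = Q(Cᵢ₋₁ − Cᵢ), so τᵢ = Vᵢ/Q.
τ₁ = 134/4.61 = 29.067 min; τ₂ = 37.5/4.61 = 8.1345 min.
Tank 1: C₁ = C_in(1 − e^(−t/τ₁)). Tank 2 (τ₁ ≠ τ₂): C₂ = C_in[1 − (τ₁ e^(−t/τ₁) − τ₂ e^(−t/τ₂))/(τ₁ − τ₂)].
At t = 86.2: e^(−t/τ₁) = 0.051533, e^(−t/τ₂) = 2.4995e-05.
C₂ = 1.41·[1 − (29.067·0.051533 − 8.1345·2.4995e-05)/(20.933)] = 1.41·0.92845 = 1.3091 g/L.

1.31 g/L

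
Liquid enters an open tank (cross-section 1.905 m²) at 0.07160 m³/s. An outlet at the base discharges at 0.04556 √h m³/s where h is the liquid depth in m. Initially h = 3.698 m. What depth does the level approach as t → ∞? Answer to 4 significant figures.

A dh/dt = Q_in − 0.04556 √h. Steady state requires inflow = outflow:
Q_in = 0.04556 √h_ss ⇒ √h_ss = 0.07160/0.04556 = 1.57155.
h_ss = 1.57155² = 2.46978 m. (Since h₀ = 3.698 m > h_ss, the level will fall toward this value.)

2.470 m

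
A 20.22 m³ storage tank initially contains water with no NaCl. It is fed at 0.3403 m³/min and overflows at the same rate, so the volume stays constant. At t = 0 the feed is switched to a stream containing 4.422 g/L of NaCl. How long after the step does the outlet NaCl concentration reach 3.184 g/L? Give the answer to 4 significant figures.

Accumulation = in − out for the solute gives V dC/dt = Q(C_in − C), so τ = V/Q = 59.4182 min.
C(t) = C_in + (C₀ − C_in) e^(−t/τ). Set C = 3.184 and solve for t:
e^(−t/τ) = (C − C_in)/(C₀ − C_in) = (3.184 − 4.422)/(0 − 4.422) = 0.279964
t = −τ ln(…) = 59.4182 × 1.27309 = 75.6450 min.

75.64 min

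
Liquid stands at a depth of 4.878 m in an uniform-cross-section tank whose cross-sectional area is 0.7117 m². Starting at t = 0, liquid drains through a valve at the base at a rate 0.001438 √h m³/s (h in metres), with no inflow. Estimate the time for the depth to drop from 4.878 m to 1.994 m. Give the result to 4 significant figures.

Accumulation of liquid (constant cross-section A): A dh/dt = −0.001438 √h.
This is separable: 2 d(√h)/dt = −0.001438/A, so √h = √h₀ − (0.001438/(2A)) t.
t = 2A(√h₀ − √h)/0.001438 = 2·0.7117·(√4.878 − √1.994)/0.001438
  = 1.42340 × (2.20862 − 1.41209) / 0.001438 = 788.442 s.

788.4 s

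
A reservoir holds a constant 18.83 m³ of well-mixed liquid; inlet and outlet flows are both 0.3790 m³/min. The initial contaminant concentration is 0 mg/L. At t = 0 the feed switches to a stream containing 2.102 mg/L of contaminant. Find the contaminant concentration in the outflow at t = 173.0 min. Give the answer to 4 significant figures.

Species balance on the tank: V dC/dt = Q(C_in − C).
Rewrite as dC/dt + C/τ = C_in/τ, τ = V/Q = 49.6834 min.
This is linear first-order; C(t) = C_in + (C₀ − C_in) e^(−t/τ).
C(173.0) = 2.102 + (0 − 2.102)·e^(−173.0/49.6834) = 2.102 + (-2.10200)·0.0307443 = 2.03738 mg/L.

2.037 mg/L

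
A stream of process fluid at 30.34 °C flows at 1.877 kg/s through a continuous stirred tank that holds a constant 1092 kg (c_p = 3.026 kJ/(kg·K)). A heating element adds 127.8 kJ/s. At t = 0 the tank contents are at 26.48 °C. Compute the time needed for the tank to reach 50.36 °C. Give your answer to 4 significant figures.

M c_p dT/dt = ṁ c_p (T_in − T) + Q̇.
τ = M/ṁ = 581.779 s; T_ss = T_in + Q̇/(ṁ c_p) = 52.8408 °C.
T(t) = T_ss + (T₀ − T_ss) e^(−t/τ). Set T = 50.36:
e^(−t/τ) = (50.36 − 52.8408)/(26.48 − 52.8408) = 0.0941089
t = −581.779 · ln(0.0941089) = 1374.92 s.

1375 s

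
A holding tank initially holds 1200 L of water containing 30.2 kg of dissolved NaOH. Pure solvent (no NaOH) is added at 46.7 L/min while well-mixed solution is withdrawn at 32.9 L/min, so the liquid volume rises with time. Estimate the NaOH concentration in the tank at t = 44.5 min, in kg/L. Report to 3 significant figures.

Total volume: dV/dt = Q_in − Q_out = 13.800 L/min, so V(t) = 1200 + 13.800 t and V(44.5) = 1814.1 L.
Solute balance: dm/dt = 0 − Q_out C = −Q_out m/V(t).
dm/m = −Q_out dt/(V₀ + 13.800 t); integrating gives ln(m/m₀) = −(Q_out/(Q_in−Q_out)) ln(V/V₀).
m = m₀ (V₀/V)^(Q_out/(Q_in−Q_out)) = 30.2 × (1200/1814.1)^(2.3841) = 11.275 kg.
C = m/V = 11.275/1814.1 = 0.0062152 kg/L.

0.00622 kg/L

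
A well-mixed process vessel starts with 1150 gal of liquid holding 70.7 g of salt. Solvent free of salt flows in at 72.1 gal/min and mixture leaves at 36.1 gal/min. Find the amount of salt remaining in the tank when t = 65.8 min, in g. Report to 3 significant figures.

23.0 g

Let m(t) be the amount of salt. Volume: V(t) = V₀ + (Q_in − Q_out) t = 1150 + 36.000 t; V(65.8) = 3518.8 gal.
No salt enters, so dm/dt = −Q_out · (m/V).
Separate: dm/m = −Q_out dt/V(t) ⇒ ln(m/m₀) = −(Q_out/(Q_in−Q_out)) ln(V/V₀).
m = m₀ (V₀/V)^(Q_out/(Q_in−Q_out)) = 70.7 × (1150/3518.8)^(1.0028) = 23.034 g.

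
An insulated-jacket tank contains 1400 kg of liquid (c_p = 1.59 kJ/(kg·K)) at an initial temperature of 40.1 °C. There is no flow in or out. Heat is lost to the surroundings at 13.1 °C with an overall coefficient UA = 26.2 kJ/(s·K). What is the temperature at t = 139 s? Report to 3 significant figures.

18.4 °C

M c_p dT/dt = −UA(T − T_amb).
dT/dt = (T_ss − T)/τ with T_ss = T_amb = 13.100 °C, τ = M c_p/UA = 1400·1.59/26.2 = 84.962 s.
This is linear first-order; T(t) = T_ss + (T₀ − T_ss) e^(−t/τ).
T(139) = 13.100 + (27.000)·0.19475 = 18.358 °C.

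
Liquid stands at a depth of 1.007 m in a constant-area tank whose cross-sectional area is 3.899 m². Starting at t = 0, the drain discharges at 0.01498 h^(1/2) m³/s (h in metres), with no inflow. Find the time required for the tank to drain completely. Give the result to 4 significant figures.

522.4 s

A dh/dt = −Q_out = −0.01498 √h.
This is separable: 2 d(√h)/dt = −0.01498/A, so √h = √h₀ − (0.01498/(2A)) t.
Tank is empty when √h = 0: t_empty = 2A√h₀/0.01498.
t_empty = 2·3.899·√1.007/0.01498 = 7.79800·1.00349/0.01498 = 522.380 s.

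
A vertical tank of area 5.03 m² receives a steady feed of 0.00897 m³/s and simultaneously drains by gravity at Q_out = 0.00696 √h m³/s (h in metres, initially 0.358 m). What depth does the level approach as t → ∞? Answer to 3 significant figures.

1.66 m

Level balance: A dh/dt = 0.00897 − 0.00696 √h. Setting dh/dt = 0:
Q_in = 0.00696 √h_ss ⇒ √h_ss = 0.00897/0.00696 = 1.2888.
h_ss = 1.2888² = 1.6610 m. (Since h₀ = 0.358 m < h_ss, the level will rise toward this value.)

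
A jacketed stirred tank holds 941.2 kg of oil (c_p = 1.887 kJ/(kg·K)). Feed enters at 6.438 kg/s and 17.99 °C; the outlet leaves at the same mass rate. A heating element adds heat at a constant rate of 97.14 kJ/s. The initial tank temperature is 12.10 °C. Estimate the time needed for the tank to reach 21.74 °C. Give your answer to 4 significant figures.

M c_p dT/dt = ṁ c_p (T_in − T) + Q̇.
τ = M/ṁ = 146.194 s; T_ss = T_in + Q̇/(ṁ c_p) = 25.9860 °C.
T(t) = T_ss + (T₀ − T_ss) e^(−t/τ). Set T = 21.74:
e^(−t/τ) = (21.74 − 25.9860)/(12.10 − 25.9860) = 0.305778
t = −146.194 · ln(0.305778) = 173.225 s.

173.2 s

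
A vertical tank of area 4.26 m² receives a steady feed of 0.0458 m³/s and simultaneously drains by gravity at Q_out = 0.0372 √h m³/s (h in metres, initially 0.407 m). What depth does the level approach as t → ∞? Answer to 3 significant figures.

1.52 m

Unsteady balance on liquid volume: A dh/dt = Q_in − 0.0372 √h. At steady state dh/dt = 0:
Q_in = 0.0372 √h_ss ⇒ √h_ss = 0.0458/0.0372 = 1.2312.
h_ss = 1.2312² = 1.5158 m. (Since h₀ = 0.407 m < h_ss, the level will rise toward this value.)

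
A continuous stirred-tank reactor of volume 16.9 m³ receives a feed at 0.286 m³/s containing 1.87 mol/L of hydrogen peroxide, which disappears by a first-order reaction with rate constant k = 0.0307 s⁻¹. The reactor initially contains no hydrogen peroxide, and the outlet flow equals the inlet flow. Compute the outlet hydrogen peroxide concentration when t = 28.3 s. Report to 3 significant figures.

0.492 mol/L

Accumulation = in − out − consumed: V dC/dt = Q C_in − Q C − k V C.
dC/dt = (Q/V) C_in − (Q/V + k) C; effective rate a = Q/V + k = 0.016923 + 0.0307 = 0.047623 s⁻¹.
C_ss = Q C_in/(Q + kV) = 0.66451 mol/L; C(t) = C_ss + (C₀ − C_ss) e^(−a t).
C(28.3) = 0.66451 + (-0.66451)·e^(−0.047623·28.3) = 0.66451 + (-0.66451)·0.25983 = 0.49185 mol/L.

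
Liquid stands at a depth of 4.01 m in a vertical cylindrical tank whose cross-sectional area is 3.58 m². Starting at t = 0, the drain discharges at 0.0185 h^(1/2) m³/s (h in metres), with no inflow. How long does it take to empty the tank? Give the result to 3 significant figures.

A dh/dt = −Q_out = −0.0185 √h.
∫ h^(−1/2) dh = −(0.0185/A) ∫ dt, giving 2√h = 2√h₀ − (0.0185/A) t.
Tank is empty when √h = 0: t_empty = 2A√h₀/0.0185.
t_empty = 2·3.58·√4.01/0.0185 = 7.1600·2.0025/0.0185 = 775.02 s.

775 s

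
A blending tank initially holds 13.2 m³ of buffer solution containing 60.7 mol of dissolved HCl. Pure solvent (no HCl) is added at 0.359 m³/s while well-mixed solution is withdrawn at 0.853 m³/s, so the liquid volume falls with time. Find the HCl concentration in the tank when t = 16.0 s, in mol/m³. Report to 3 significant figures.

2.37 mol/m³

Let m(t) be the amount of HCl. Volume: V(t) = V₀ + (Q_in − Q_out) t = 13.2 − 0.49400 t; V(16.0) = 5.2960 m³.
Solute balance: dm/dt = 0 − Q_out C = −Q_out m/V(t).
Separate: dm/m = −Q_out dt/V(t) ⇒ ln(m/m₀) = −(Q_out/(Q_in−Q_out)) ln(V/V₀).
m = m₀ (V₀/V)^(Q_out/(Q_in−Q_out)) = 60.7 × (13.2/5.2960)^(-1.7267) = 12.541 mol.
C = m/V = 12.541/5.2960 = 2.3680 mol/m³.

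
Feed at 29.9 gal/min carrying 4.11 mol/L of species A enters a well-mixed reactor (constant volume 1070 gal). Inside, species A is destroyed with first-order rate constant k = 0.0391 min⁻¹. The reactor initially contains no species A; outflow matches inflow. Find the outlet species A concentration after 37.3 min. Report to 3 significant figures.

1.57 mol/L

V dC/dt = Q(C_in − C) − k V C.
dC/dt = (Q/V) C_in − (Q/V + k) C; effective rate a = Q/V + k = 0.027944 + 0.0391 = 0.067044 min⁻¹.
C_ss = Q C_in/(Q + kV) = 1.7130 mol/L; C(t) = C_ss + (C₀ − C_ss) e^(−a t).
C(37.3) = 1.7130 + (-1.7130)·e^(−0.067044·37.3) = 1.7130 + (-1.7130)·0.082024 = 1.5725 mol/L.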